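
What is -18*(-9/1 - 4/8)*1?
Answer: 171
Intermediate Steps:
-18*(-9/1 - 4/8)*1 = -18*(-9*1 - 4*⅛)*1 = -18*(-9 - ½)*1 = -18*(-19/2)*1 = 171*1 = 171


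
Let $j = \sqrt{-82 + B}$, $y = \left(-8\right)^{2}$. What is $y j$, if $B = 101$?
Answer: $64 \sqrt{19} \approx 278.97$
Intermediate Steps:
$y = 64$
$j = \sqrt{19}$ ($j = \sqrt{-82 + 101} = \sqrt{19} \approx 4.3589$)
$y j = 64 \sqrt{19}$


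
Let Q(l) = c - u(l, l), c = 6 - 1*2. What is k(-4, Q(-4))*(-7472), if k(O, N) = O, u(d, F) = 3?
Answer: 29888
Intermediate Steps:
c = 4 (c = 6 - 2 = 4)
Q(l) = 1 (Q(l) = 4 - 1*3 = 4 - 3 = 1)
k(-4, Q(-4))*(-7472) = -4*(-7472) = 29888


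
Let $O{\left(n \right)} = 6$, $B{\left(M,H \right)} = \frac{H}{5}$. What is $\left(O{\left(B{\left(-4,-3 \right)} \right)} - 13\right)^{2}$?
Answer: $49$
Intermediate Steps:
$B{\left(M,H \right)} = \frac{H}{5}$ ($B{\left(M,H \right)} = H \frac{1}{5} = \frac{H}{5}$)
$\left(O{\left(B{\left(-4,-3 \right)} \right)} - 13\right)^{2} = \left(6 - 13\right)^{2} = \left(-7\right)^{2} = 49$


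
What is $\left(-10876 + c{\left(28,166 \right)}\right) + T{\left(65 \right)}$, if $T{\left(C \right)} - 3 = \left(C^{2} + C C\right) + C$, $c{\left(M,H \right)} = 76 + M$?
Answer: $-2254$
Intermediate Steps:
$T{\left(C \right)} = 3 + C + 2 C^{2}$ ($T{\left(C \right)} = 3 + \left(\left(C^{2} + C C\right) + C\right) = 3 + \left(\left(C^{2} + C^{2}\right) + C\right) = 3 + \left(2 C^{2} + C\right) = 3 + \left(C + 2 C^{2}\right) = 3 + C + 2 C^{2}$)
$\left(-10876 + c{\left(28,166 \right)}\right) + T{\left(65 \right)} = \left(-10876 + \left(76 + 28\right)\right) + \left(3 + 65 + 2 \cdot 65^{2}\right) = \left(-10876 + 104\right) + \left(3 + 65 + 2 \cdot 4225\right) = -10772 + \left(3 + 65 + 8450\right) = -10772 + 8518 = -2254$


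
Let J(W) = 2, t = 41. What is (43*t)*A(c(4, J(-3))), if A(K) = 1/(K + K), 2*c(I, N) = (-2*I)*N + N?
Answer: -1763/14 ≈ -125.93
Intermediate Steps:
c(I, N) = N/2 - I*N (c(I, N) = ((-2*I)*N + N)/2 = (-2*I*N + N)/2 = (N - 2*I*N)/2 = N/2 - I*N)
A(K) = 1/(2*K)
(43*t)*A(c(4, J(-3))) = (43*41)*(1/(2*((2*(1/2 - 1*4))))) = 1763*(1/(2*((2*(1/2 - 4))))) = 1763*(1/(2*((2*(-7/2))))) = 1763*((1/2)/(-7)) = 1763*((1/2)*(-1/7)) = 1763*(-1/14) = -1763/14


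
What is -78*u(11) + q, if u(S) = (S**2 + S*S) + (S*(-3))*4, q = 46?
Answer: -8534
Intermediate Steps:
u(S) = -12*S + 2*S**2 (u(S) = (S**2 + S**2) - 3*S*4 = 2*S**2 - 12*S = -12*S + 2*S**2)
-78*u(11) + q = -156*11*(-6 + 11) + 46 = -156*11*5 + 46 = -78*110 + 46 = -8580 + 46 = -8534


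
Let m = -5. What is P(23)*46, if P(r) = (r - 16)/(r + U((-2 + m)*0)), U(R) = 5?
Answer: 23/2 ≈ 11.500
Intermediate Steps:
P(r) = (-16 + r)/(5 + r) (P(r) = (r - 16)/(r + 5) = (-16 + r)/(5 + r))
P(23)*46 = ((-16 + 23)/(5 + 23))*46 = (7/28)*46 = ((1/28)*7)*46 = (¼)*46 = 23/2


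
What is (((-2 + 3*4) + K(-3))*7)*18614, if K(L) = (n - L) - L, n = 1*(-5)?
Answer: 1433278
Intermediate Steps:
n = -5
K(L) = -5 - 2*L (K(L) = (-5 - L) - L = -5 - 2*L)
(((-2 + 3*4) + K(-3))*7)*18614 = (((-2 + 3*4) + (-5 - 2*(-3)))*7)*18614 = (((-2 + 12) + (-5 + 6))*7)*18614 = ((10 + 1)*7)*18614 = (11*7)*18614 = 77*18614 = 1433278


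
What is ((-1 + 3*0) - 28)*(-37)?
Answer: 1073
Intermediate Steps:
((-1 + 3*0) - 28)*(-37) = ((-1 + 0) - 28)*(-37) = (-1 - 28)*(-37) = -29*(-37) = 1073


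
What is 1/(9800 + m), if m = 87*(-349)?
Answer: -1/20563 ≈ -4.8631e-5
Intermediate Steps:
m = -30363
1/(9800 + m) = 1/(9800 - 30363) = 1/(-20563) = -1/20563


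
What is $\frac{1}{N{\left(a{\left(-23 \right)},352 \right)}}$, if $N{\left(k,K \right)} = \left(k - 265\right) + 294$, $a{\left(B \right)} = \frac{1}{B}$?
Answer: $\frac{23}{666} \approx 0.034535$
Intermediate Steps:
$N{\left(k,K \right)} = 29 + k$ ($N{\left(k,K \right)} = \left(-265 + k\right) + 294 = 29 + k$)
$\frac{1}{N{\left(a{\left(-23 \right)},352 \right)}} = \frac{1}{29 + \frac{1}{-23}} = \frac{1}{29 - \frac{1}{23}} = \frac{1}{\frac{666}{23}} = \frac{23}{666}$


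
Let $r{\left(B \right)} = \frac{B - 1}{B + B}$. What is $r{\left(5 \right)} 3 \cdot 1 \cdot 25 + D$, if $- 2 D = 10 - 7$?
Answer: $\frac{57}{2} \approx 28.5$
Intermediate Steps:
$D = - \frac{3}{2}$ ($D = - \frac{10 - 7}{2} = \left(- \frac{1}{2}\right) 3 = - \frac{3}{2} \approx -1.5$)
$r{\left(B \right)} = \frac{-1 + B}{2 B}$
$r{\left(5 \right)} 3 \cdot 1 \cdot 25 + D = \frac{-1 + 5}{2 \cdot 5} \cdot 3 \cdot 1 \cdot 25 - \frac{3}{2} = \frac{1}{2} \cdot \frac{1}{5} \cdot 4 \cdot 3 \cdot 1 \cdot 25 - \frac{3}{2} = \frac{2}{5} \cdot 3 \cdot 1 \cdot 25 - \frac{3}{2} = \frac{6}{5} \cdot 1 \cdot 25 - \frac{3}{2} = \frac{6}{5} \cdot 25 - \frac{3}{2} = 30 - \frac{3}{2} = \frac{57}{2}$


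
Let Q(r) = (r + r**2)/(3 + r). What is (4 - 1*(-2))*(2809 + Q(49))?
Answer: 222777/13 ≈ 17137.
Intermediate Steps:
Q(r) = (r + r**2)/(3 + r)
(4 - 1*(-2))*(2809 + Q(49)) = (4 - 1*(-2))*(2809 + 49*(1 + 49)/(3 + 49)) = (4 + 2)*(2809 + 49*50/52) = 6*(2809 + 49*(1/52)*50) = 6*(2809 + 1225/26) = 6*(74259/26) = 222777/13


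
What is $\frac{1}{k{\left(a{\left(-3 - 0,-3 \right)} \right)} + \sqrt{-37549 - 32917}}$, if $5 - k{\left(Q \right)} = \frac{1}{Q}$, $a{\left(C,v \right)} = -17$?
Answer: $\frac{731}{10186035} - \frac{289 i \sqrt{70466}}{20372070} \approx 7.1765 \cdot 10^{-5} - 0.0037658 i$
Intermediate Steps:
$k{\left(Q \right)} = 5 - \frac{1}{Q}$
$\frac{1}{k{\left(a{\left(-3 - 0,-3 \right)} \right)} + \sqrt{-37549 - 32917}} = \frac{1}{\left(5 - \frac{1}{-17}\right) + \sqrt{-37549 - 32917}} = \frac{1}{\left(5 - - \frac{1}{17}\right) + \sqrt{-70466}} = \frac{1}{\left(5 + \frac{1}{17}\right) + i \sqrt{70466}} = \frac{1}{\frac{86}{17} + i \sqrt{70466}}$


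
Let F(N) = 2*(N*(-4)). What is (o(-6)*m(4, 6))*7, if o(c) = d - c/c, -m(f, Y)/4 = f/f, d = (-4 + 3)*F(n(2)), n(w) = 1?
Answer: -196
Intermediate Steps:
F(N) = -8*N (F(N) = 2*(-4*N) = -8*N)
d = 8 (d = (-4 + 3)*(-8*1) = -1*(-8) = 8)
m(f, Y) = -4 (m(f, Y) = -4*f/f = -4*1 = -4)
o(c) = 7 (o(c) = 8 - c/c = 8 - 1*1 = 8 - 1 = 7)
(o(-6)*m(4, 6))*7 = (7*(-4))*7 = -28*7 = -196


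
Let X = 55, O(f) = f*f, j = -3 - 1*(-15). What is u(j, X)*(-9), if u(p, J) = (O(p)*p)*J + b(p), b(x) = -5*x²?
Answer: -848880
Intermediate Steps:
j = 12 (j = -3 + 15 = 12)
O(f) = f²
u(p, J) = -5*p² + J*p³ (u(p, J) = (p²*p)*J - 5*p² = p³*J - 5*p² = J*p³ - 5*p² = -5*p² + J*p³)
u(j, X)*(-9) = (12²*(-5 + 55*12))*(-9) = (144*(-5 + 660))*(-9) = (144*655)*(-9) = 94320*(-9) = -848880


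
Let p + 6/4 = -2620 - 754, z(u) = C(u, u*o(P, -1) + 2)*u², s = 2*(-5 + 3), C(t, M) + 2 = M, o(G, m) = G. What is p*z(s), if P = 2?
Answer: 432064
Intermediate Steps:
C(t, M) = -2 + M
s = -4 (s = 2*(-2) = -4)
z(u) = 2*u³ (z(u) = (-2 + (u*2 + 2))*u² = (-2 + (2*u + 2))*u² = (-2 + (2 + 2*u))*u² = (2*u)*u² = 2*u³)
p = -6751/2 (p = -3/2 + (-2620 - 754) = -3/2 - 3374 = -6751/2 ≈ -3375.5)
p*z(s) = -6751*(-4)³ = -6751*(-64) = -6751/2*(-128) = 432064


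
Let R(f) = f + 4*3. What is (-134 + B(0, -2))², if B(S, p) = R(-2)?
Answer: 15376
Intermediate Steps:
R(f) = 12 + f (R(f) = f + 12 = 12 + f)
B(S, p) = 10 (B(S, p) = 12 - 2 = 10)
(-134 + B(0, -2))² = (-134 + 10)² = (-124)² = 15376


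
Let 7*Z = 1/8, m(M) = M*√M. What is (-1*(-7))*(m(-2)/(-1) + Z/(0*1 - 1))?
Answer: -⅛ + 14*I*√2 ≈ -0.125 + 19.799*I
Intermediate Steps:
m(M) = M^(3/2)
Z = 1/56 (Z = (1/8)/7 = (1*(⅛))/7 = (⅐)*(⅛) = 1/56 ≈ 0.017857)
(-1*(-7))*(m(-2)/(-1) + Z/(0*1 - 1)) = (-1*(-7))*((-2)^(3/2)/(-1) + 1/(56*(0*1 - 1))) = 7*(-2*I*√2*(-1) + 1/(56*(0 - 1))) = 7*(2*I*√2 + (1/56)/(-1)) = 7*(2*I*√2 + (1/56)*(-1)) = 7*(2*I*√2 - 1/56) = 7*(-1/56 + 2*I*√2) = -⅛ + 14*I*√2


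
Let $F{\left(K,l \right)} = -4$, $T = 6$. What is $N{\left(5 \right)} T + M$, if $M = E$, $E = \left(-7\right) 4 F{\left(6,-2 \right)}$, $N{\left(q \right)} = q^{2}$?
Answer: $262$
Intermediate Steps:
$E = 112$ ($E = \left(-7\right) 4 \left(-4\right) = \left(-28\right) \left(-4\right) = 112$)
$M = 112$
$N{\left(5 \right)} T + M = 5^{2} \cdot 6 + 112 = 25 \cdot 6 + 112 = 150 + 112 = 262$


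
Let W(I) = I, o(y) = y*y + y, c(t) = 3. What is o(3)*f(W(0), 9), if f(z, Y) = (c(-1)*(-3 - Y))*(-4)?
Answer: 1728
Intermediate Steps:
o(y) = y + y**2 (o(y) = y**2 + y = y + y**2)
f(z, Y) = 36 + 12*Y (f(z, Y) = (3*(-3 - Y))*(-4) = (-9 - 3*Y)*(-4) = 36 + 12*Y)
o(3)*f(W(0), 9) = (3*(1 + 3))*(36 + 12*9) = (3*4)*(36 + 108) = 12*144 = 1728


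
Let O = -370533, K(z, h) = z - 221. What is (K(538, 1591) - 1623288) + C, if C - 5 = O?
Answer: -1993499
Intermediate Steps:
K(z, h) = -221 + z
C = -370528 (C = 5 - 370533 = -370528)
(K(538, 1591) - 1623288) + C = ((-221 + 538) - 1623288) - 370528 = (317 - 1623288) - 370528 = -1622971 - 370528 = -1993499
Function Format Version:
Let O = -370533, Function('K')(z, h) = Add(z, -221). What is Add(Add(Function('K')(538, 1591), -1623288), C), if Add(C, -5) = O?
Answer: -1993499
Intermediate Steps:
Function('K')(z, h) = Add(-221, z)
C = -370528 (C = Add(5, -370533) = -370528)
Add(Add(Function('K')(538, 1591), -1623288), C) = Add(Add(Add(-221, 538), -1623288), -370528) = Add(Add(317, -1623288), -370528) = Add(-1622971, -370528) = -1993499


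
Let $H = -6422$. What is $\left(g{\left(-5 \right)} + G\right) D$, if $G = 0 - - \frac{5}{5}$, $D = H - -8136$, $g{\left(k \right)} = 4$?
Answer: $8570$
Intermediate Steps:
$D = 1714$ ($D = -6422 - -8136 = -6422 + 8136 = 1714$)
$G = 1$ ($G = 0 - \left(-5\right) \frac{1}{5} = 0 - -1 = 0 + 1 = 1$)
$\left(g{\left(-5 \right)} + G\right) D = \left(4 + 1\right) 1714 = 5 \cdot 1714 = 8570$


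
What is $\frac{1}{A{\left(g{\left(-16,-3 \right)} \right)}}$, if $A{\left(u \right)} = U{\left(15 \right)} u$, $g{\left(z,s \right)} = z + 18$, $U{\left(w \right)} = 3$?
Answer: $\frac{1}{6} \approx 0.16667$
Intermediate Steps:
$g{\left(z,s \right)} = 18 + z$
$A{\left(u \right)} = 3 u$
$\frac{1}{A{\left(g{\left(-16,-3 \right)} \right)}} = \frac{1}{3 \left(18 - 16\right)} = \frac{1}{3 \cdot 2} = \frac{1}{6}$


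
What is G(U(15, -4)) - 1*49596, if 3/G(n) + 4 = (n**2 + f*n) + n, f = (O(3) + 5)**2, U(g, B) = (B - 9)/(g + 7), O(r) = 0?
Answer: -456433440/9203 ≈ -49596.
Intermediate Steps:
U(g, B) = (-9 + B)/(7 + g)
f = 25 (f = (0 + 5)**2 = 5**2 = 25)
G(n) = 3/(-4 + n**2 + 26*n) (G(n) = 3/(-4 + ((n**2 + 25*n) + n)) = 3/(-4 + (n**2 + 26*n)) = 3/(-4 + n**2 + 26*n))
G(U(15, -4)) - 1*49596 = 3/(-4 + ((-9 - 4)/(7 + 15))**2 + 26*((-9 - 4)/(7 + 15))) - 1*49596 = 3/(-4 + (-13/22)**2 + 26*(-13/22)) - 49596 = 3/(-4 + 169/484 - 169/11) - 49596 = 3/(-9203/484) - 49596 = 3*(-484/9203) - 49596 = -1452/9203 - 49596 = -456433440/9203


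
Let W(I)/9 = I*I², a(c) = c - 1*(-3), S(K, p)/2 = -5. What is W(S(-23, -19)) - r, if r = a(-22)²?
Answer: -9361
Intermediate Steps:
S(K, p) = -10 (S(K, p) = 2*(-5) = -10)
a(c) = 3 + c (a(c) = c + 3 = 3 + c)
r = 361 (r = (3 - 22)² = (-19)² = 361)
W(I) = 9*I³ (W(I) = 9*(I*I²) = 9*I³)
W(S(-23, -19)) - r = 9*(-10)³ - 1*361 = 9*(-1000) - 361 = -9000 - 361 = -9361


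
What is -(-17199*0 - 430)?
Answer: 430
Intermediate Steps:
-(-17199*0 - 430) = -(-441*0 - 430) = -(0 - 430) = -1*(-430) = 430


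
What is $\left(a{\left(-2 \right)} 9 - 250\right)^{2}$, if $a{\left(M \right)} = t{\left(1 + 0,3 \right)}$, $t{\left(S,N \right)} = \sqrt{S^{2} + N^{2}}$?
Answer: $63310 - 4500 \sqrt{10} \approx 49080.0$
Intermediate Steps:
$t{\left(S,N \right)} = \sqrt{N^{2} + S^{2}}$
$a{\left(M \right)} = \sqrt{10}$ ($a{\left(M \right)} = \sqrt{3^{2} + \left(1 + 0\right)^{2}} = \sqrt{9 + 1^{2}} = \sqrt{9 + 1} = \sqrt{10}$)
$\left(a{\left(-2 \right)} 9 - 250\right)^{2} = \left(\sqrt{10} \cdot 9 - 250\right)^{2} = \left(9 \sqrt{10} - 250\right)^{2} = \left(-250 + 9 \sqrt{10}\right)^{2}$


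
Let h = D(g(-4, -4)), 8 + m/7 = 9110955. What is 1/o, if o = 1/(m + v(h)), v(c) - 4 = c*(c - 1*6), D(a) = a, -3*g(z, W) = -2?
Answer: 573989665/9 ≈ 6.3777e+7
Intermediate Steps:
g(z, W) = ⅔ (g(z, W) = -⅓*(-2) = ⅔)
m = 63776629 (m = -56 + 7*9110955 = -56 + 63776685 = 63776629)
h = ⅔ ≈ 0.66667
v(c) = 4 + c*(-6 + c) (v(c) = 4 + c*(c - 1*6) = 4 + c*(c - 6) = 4 + c*(-6 + c))
o = 9/573989665 (o = 1/(63776629 + (4 + (⅔)² - 6*⅔)) = 1/(63776629 + (4 + 4/9 - 4)) = 1/(63776629 + 4/9) = 1/(573989665/9) = 9/573989665 ≈ 1.5680e-8)
1/o = 1/(9/573989665) = 573989665/9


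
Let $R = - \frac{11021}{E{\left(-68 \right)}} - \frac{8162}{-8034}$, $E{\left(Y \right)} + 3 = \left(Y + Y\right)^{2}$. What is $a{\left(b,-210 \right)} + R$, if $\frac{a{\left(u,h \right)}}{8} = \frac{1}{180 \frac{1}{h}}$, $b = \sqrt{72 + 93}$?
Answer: $- \frac{220713660}{24762127} \approx -8.9134$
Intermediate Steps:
$b = \sqrt{165} \approx 12.845$
$E{\left(Y \right)} = -3 + 4 Y^{2}$ ($E{\left(Y \right)} = -3 + \left(Y + Y\right)^{2} = -3 + \left(2 Y\right)^{2} = -3 + 4 Y^{2}$)
$a{\left(u,h \right)} = \frac{2 h}{45}$ ($a{\left(u,h \right)} = \frac{8}{180 \frac{1}{h}} = 8 \frac{h}{180} = \frac{2 h}{45}$)
$R = \frac{31198576}{74286381}$ ($R = - \frac{11021}{-3 + 4 \left(-68\right)^{2}} - \frac{8162}{-8034} = - \frac{11021}{-3 + 4 \cdot 4624} - - \frac{4081}{4017} = - \frac{11021}{-3 + 18496} + \frac{4081}{4017} = - \frac{11021}{18493} + \frac{4081}{4017} = \frac{31198576}{74286381} \approx 0.41998$)
$a{\left(b,-210 \right)} + R = \frac{2}{45} \left(-210\right) + \frac{31198576}{74286381} = - \frac{28}{3} + \frac{31198576}{74286381} = - \frac{220713660}{24762127}$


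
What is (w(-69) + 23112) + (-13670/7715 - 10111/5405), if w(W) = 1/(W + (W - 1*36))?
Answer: 33533573887123/1451145210 ≈ 23108.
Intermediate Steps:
w(W) = 1/(-36 + 2*W) (w(W) = 1/(W + (W - 36)) = 1/(W + (-36 + W)) = 1/(-36 + 2*W))
(w(-69) + 23112) + (-13670/7715 - 10111/5405) = (1/(2*(-18 - 69)) + 23112) + (-13670/7715 - 10111/5405) = ((1/2)/(-87) + 23112) + (-13670*1/7715 - 10111*1/5405) = ((1/2)*(-1/87) + 23112) + (-2734/1543 - 10111/5405) = (-1/174 + 23112) - 30378543/8339915 = 4021487/174 - 30378543/8339915 = 33533573887123/1451145210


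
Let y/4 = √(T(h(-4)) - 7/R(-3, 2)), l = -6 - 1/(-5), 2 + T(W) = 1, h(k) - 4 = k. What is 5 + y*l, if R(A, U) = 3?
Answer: 5 - 116*I*√30/15 ≈ 5.0 - 42.357*I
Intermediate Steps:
h(k) = 4 + k
T(W) = -1 (T(W) = -2 + 1 = -1)
l = -29/5 (l = -6 - 1*(-⅕) = -6 + ⅕ = -29/5 ≈ -5.8000)
y = 4*I*√30/3 (y = 4*√(-1 - 7/3) = 4*√(-10/3) = 4*(I*√30/3) = 4*I*√30/3 ≈ 7.303*I)
5 + y*l = 5 + (4*I*√30/3)*(-29/5) = 5 - 116*I*√30/15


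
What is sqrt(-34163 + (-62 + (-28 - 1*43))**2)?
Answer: I*sqrt(16474) ≈ 128.35*I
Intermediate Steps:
sqrt(-34163 + (-62 + (-28 - 1*43))**2) = sqrt(-34163 + (-62 + (-28 - 43))**2) = sqrt(-34163 + (-62 - 71)**2) = sqrt(-34163 + (-133)**2) = sqrt(-34163 + 17689) = sqrt(-16474) = I*sqrt(16474)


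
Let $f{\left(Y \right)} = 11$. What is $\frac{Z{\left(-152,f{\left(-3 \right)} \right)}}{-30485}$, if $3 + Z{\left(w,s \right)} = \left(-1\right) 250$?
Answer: $\frac{253}{30485} \approx 0.0082992$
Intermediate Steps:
$Z{\left(w,s \right)} = -253$ ($Z{\left(w,s \right)} = -3 - 250 = -253$)
$\frac{Z{\left(-152,f{\left(-3 \right)} \right)}}{-30485} = - \frac{253}{-30485} = \left(-253\right) \left(- \frac{1}{30485}\right) = \frac{253}{30485}$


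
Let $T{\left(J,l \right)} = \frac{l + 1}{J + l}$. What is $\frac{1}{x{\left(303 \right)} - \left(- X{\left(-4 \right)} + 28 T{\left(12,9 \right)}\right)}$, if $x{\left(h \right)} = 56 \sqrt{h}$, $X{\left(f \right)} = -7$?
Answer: $\frac{183}{8548151} + \frac{504 \sqrt{303}}{8548151} \approx 0.0010477$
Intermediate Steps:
$T{\left(J,l \right)} = \frac{1 + l}{J + l}$
$\frac{1}{x{\left(303 \right)} - \left(- X{\left(-4 \right)} + 28 T{\left(12,9 \right)}\right)} = \frac{1}{56 \sqrt{303} - \left(7 + 28 \frac{1 + 9}{12 + 9}\right)} = \frac{1}{56 \sqrt{303} - \left(7 + 28 \cdot \frac{1}{21} \cdot 10\right)} = \frac{1}{56 \sqrt{303} - \frac{61}{3}} = \frac{1}{- \frac{61}{3} + 56 \sqrt{303}}$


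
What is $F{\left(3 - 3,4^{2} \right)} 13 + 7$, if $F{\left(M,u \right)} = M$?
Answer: $7$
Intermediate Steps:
$F{\left(3 - 3,4^{2} \right)} 13 + 7 = \left(3 - 3\right) 13 + 7 = 0 \cdot 13 + 7 = 0 + 7 = 7$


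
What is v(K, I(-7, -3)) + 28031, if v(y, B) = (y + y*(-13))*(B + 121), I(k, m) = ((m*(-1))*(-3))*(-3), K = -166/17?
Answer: 771343/17 ≈ 45373.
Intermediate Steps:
K = -166/17 (K = -166*1/17 = -166/17 ≈ -9.7647)
I(k, m) = -9*m (I(k, m) = (-m*(-3))*(-3) = (3*m)*(-3) = -9*m)
v(y, B) = -12*y*(121 + B) (v(y, B) = (y - 13*y)*(121 + B) = (-12*y)*(121 + B) = -12*y*(121 + B))
v(K, I(-7, -3)) + 28031 = -12*(-166/17)*(121 - 9*(-3)) + 28031 = -12*(-166/17)*(121 + 27) + 28031 = -12*(-166/17)*148 + 28031 = 294816/17 + 28031 = 771343/17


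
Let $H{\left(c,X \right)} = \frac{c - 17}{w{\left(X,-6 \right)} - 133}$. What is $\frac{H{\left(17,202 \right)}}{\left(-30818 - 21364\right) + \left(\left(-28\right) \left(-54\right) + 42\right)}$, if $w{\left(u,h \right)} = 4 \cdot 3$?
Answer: $0$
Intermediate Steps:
$w{\left(u,h \right)} = 12$
$H{\left(c,X \right)} = \frac{17}{121} - \frac{c}{121}$ ($H{\left(c,X \right)} = \frac{c - 17}{12 - 133} = \frac{-17 + c}{-121} = \left(-17 + c\right) \left(- \frac{1}{121}\right) = \frac{17}{121} - \frac{c}{121}$)
$\frac{H{\left(17,202 \right)}}{\left(-30818 - 21364\right) + \left(\left(-28\right) \left(-54\right) + 42\right)} = \frac{\frac{17}{121} - \frac{17}{121}}{\left(-30818 - 21364\right) + \left(\left(-28\right) \left(-54\right) + 42\right)} = \frac{\frac{17}{121} - \frac{17}{121}}{-52182 + \left(1512 + 42\right)} = \frac{0}{-52182 + 1554} = \frac{0}{-50628} = 0 \left(- \frac{1}{50628}\right) = 0$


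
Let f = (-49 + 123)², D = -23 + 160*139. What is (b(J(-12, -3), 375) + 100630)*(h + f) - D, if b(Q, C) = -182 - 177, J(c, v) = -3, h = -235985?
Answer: -23113390156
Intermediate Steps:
b(Q, C) = -359
D = 22217 (D = -23 + 22240 = 22217)
f = 5476 (f = 74² = 5476)
(b(J(-12, -3), 375) + 100630)*(h + f) - D = (-359 + 100630)*(-235985 + 5476) - 1*22217 = 100271*(-230509) - 22217 = -23113367939 - 22217 = -23113390156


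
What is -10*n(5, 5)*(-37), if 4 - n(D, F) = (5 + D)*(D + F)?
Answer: -35520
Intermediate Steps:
n(D, F) = 4 - (5 + D)*(D + F)
-10*n(5, 5)*(-37) = -10*(4 - 1*5² - 5*5 - 5*5 - 1*5*5)*(-37) = -10*(4 - 1*25 - 25 - 25 - 25)*(-37) = -10*(4 - 25 - 25 - 25 - 25)*(-37) = -10*(-96)*(-37) = 960*(-37) = -35520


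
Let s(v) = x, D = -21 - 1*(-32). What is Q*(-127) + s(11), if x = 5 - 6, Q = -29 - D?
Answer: 5079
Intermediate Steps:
D = 11 (D = -21 + 32 = 11)
Q = -40 (Q = -29 - 1*11 = -29 - 11 = -40)
x = -1
s(v) = -1
Q*(-127) + s(11) = -40*(-127) - 1 = 5080 - 1 = 5079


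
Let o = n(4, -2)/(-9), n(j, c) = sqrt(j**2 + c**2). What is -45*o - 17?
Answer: -17 + 10*sqrt(5) ≈ 5.3607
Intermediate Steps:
n(j, c) = sqrt(c**2 + j**2)
o = -2*sqrt(5)/9 (o = sqrt((-2)**2 + 4**2)/(-9) = sqrt(4 + 16)*(-1/9) = sqrt(20)*(-1/9) = (2*sqrt(5))*(-1/9) = -2*sqrt(5)/9 ≈ -0.49690)
-45*o - 17 = -(-10)*sqrt(5) - 17 = 10*sqrt(5) - 17 = -17 + 10*sqrt(5)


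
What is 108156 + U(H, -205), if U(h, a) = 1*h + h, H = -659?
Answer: 106838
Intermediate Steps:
U(h, a) = 2*h (U(h, a) = h + h = 2*h)
108156 + U(H, -205) = 108156 + 2*(-659) = 108156 - 1318 = 106838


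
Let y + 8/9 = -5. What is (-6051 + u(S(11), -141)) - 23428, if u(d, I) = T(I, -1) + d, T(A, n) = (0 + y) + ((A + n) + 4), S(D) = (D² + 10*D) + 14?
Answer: -264401/9 ≈ -29378.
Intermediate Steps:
y = -53/9 (y = -8/9 - 5 = -53/9 ≈ -5.8889)
S(D) = 14 + D² + 10*D
T(A, n) = -17/9 + A + n (T(A, n) = (0 - 53/9) + ((A + n) + 4) = -53/9 + (4 + A + n) = -17/9 + A + n)
u(d, I) = -26/9 + I + d (u(d, I) = (-17/9 + I - 1) + d = (-26/9 + I) + d = -26/9 + I + d)
(-6051 + u(S(11), -141)) - 23428 = (-6051 + (-26/9 - 141 + (14 + 11² + 10*11))) - 23428 = (-6051 + (-26/9 - 141 + (14 + 121 + 110))) - 23428 = (-6051 + (-26/9 - 141 + 245)) - 23428 = (-6051 + 910/9) - 23428 = -53549/9 - 23428 = -264401/9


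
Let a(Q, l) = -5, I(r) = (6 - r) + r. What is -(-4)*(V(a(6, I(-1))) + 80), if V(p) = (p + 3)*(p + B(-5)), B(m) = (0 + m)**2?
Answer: 160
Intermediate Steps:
I(r) = 6
B(m) = m**2
V(p) = (3 + p)*(25 + p) (V(p) = (p + 3)*(p + (-5)**2) = (3 + p)*(p + 25) = (3 + p)*(25 + p))
-(-4)*(V(a(6, I(-1))) + 80) = -(-4)*((75 + (-5)**2 + 28*(-5)) + 80) = -(-4)*((75 + 25 - 140) + 80) = -(-4)*(-40 + 80) = -(-4)*40 = -1*(-160) = 160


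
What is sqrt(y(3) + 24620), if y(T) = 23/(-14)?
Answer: sqrt(4825198)/14 ≈ 156.90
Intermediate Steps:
y(T) = -23/14 (y(T) = 23*(-1/14) = -23/14)
sqrt(y(3) + 24620) = sqrt(-23/14 + 24620) = sqrt(344657/14) = sqrt(4825198)/14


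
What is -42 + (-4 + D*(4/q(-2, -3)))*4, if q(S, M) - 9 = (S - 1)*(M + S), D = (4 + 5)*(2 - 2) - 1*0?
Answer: -58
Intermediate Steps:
D = 0 (D = 9*0 + 0 = 0 + 0 = 0)
q(S, M) = 9 + (-1 + S)*(M + S) (q(S, M) = 9 + (S - 1)*(M + S) = 9 + (-1 + S)*(M + S))
-42 + (-4 + D*(4/q(-2, -3)))*4 = -42 + (-4 + 0*(4/(9 + (-2)**2 - 1*(-3) - 1*(-2) - 3*(-2))))*4 = -42 + (-4 + 0*(4/(9 + 4 + 3 + 2 + 6)))*4 = -42 + (-4 + 0*(4/24))*4 = -42 + (-4 + 0*(4*(1/24)))*4 = -42 + (-4 + 0*(1/6))*4 = -42 + (-4 + 0)*4 = -42 - 4*4 = -42 - 16 = -58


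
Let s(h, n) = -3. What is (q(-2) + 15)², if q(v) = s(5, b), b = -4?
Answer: 144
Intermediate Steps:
q(v) = -3
(q(-2) + 15)² = (-3 + 15)² = 12² = 144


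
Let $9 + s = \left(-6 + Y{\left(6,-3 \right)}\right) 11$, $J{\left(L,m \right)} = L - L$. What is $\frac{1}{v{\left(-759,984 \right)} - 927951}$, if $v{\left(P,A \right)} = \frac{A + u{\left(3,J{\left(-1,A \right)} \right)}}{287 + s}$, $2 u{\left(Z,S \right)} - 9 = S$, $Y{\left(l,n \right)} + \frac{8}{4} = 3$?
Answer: $- \frac{446}{413864169} \approx -1.0776 \cdot 10^{-6}$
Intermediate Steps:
$Y{\left(l,n \right)} = 1$ ($Y{\left(l,n \right)} = -2 + 3 = 1$)
$J{\left(L,m \right)} = 0$
$u{\left(Z,S \right)} = \frac{9}{2} + \frac{S}{2}$
$s = -64$ ($s = -9 + \left(-6 + 1\right) 11 = -9 - 55 = -64$)
$v{\left(P,A \right)} = \frac{9}{446} + \frac{A}{223}$ ($v{\left(P,A \right)} = \frac{A + \left(\frac{9}{2} + \frac{1}{2} \cdot 0\right)}{287 - 64} = \frac{A + \left(\frac{9}{2} + 0\right)}{223} = \left(A + \frac{9}{2}\right) \frac{1}{223} = \left(\frac{9}{2} + A\right) \frac{1}{223} = \frac{9}{446} + \frac{A}{223}$)
$\frac{1}{v{\left(-759,984 \right)} - 927951} = \frac{1}{\left(\frac{9}{446} + \frac{1}{223} \cdot 984\right) - 927951} = \frac{1}{\left(\frac{9}{446} + \frac{984}{223}\right) - 927951} = \frac{1}{\frac{1977}{446} - 927951} = \frac{1}{- \frac{413864169}{446}} = - \frac{446}{413864169}$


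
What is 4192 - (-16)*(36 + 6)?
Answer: 4864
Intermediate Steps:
4192 - (-16)*(36 + 6) = 4192 - (-16)*42 = 4192 - 1*(-672) = 4192 + 672 = 4864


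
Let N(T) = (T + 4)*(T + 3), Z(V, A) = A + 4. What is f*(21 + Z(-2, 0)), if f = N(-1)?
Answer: 150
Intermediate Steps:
Z(V, A) = 4 + A
N(T) = (3 + T)*(4 + T) (N(T) = (4 + T)*(3 + T) = (3 + T)*(4 + T))
f = 6 (f = 12 + (-1)² + 7*(-1) = 12 + 1 - 7 = 6)
f*(21 + Z(-2, 0)) = 6*(21 + (4 + 0)) = 6*(21 + 4) = 6*25 = 150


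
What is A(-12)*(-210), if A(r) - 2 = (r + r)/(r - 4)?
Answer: -735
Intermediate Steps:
A(r) = 2 + 2*r/(-4 + r) (A(r) = 2 + (r + r)/(r - 4) = 2 + (2*r)/(-4 + r) = 2 + 2*r/(-4 + r))
A(-12)*(-210) = (4*(-2 - 12)/(-4 - 12))*(-210) = (4*(-14)/(-16))*(-210) = (4*(-1/16)*(-14))*(-210) = (7/2)*(-210) = -735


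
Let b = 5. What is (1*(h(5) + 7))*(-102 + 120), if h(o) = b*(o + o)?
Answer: 1026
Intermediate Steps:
h(o) = 10*o (h(o) = 5*(o + o) = 5*(2*o) = 10*o)
(1*(h(5) + 7))*(-102 + 120) = (1*(10*5 + 7))*(-102 + 120) = (1*(50 + 7))*18 = (1*57)*18 = 57*18 = 1026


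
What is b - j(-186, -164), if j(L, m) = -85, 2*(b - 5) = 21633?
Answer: 21813/2 ≈ 10907.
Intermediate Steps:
b = 21643/2 (b = 5 + (½)*21633 = 5 + 21633/2 = 21643/2 ≈ 10822.)
b - j(-186, -164) = 21643/2 - 1*(-85) = 21643/2 + 85 = 21813/2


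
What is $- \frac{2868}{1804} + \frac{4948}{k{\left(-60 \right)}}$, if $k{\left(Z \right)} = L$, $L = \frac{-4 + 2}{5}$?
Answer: $- \frac{5579587}{451} \approx -12372.0$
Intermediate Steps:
$L = - \frac{2}{5}$ ($L = \frac{1}{5} \left(-2\right) = - \frac{2}{5} \approx -0.4$)
$k{\left(Z \right)} = - \frac{2}{5}$
$- \frac{2868}{1804} + \frac{4948}{k{\left(-60 \right)}} = - \frac{2868}{1804} + \frac{4948}{- \frac{2}{5}} = \left(-2868\right) \frac{1}{1804} + 4948 \left(- \frac{5}{2}\right) = - \frac{717}{451} - 12370 = - \frac{5579587}{451}$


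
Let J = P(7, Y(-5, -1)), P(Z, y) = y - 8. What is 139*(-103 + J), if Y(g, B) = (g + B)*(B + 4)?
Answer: -17931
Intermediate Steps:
Y(g, B) = (4 + B)*(B + g) (Y(g, B) = (B + g)*(4 + B) = (4 + B)*(B + g))
P(Z, y) = -8 + y
J = -26 (J = -8 + ((-1)² + 4*(-1) + 4*(-5) - 1*(-5)) = -8 + (1 - 4 - 20 + 5) = -8 - 18 = -26)
139*(-103 + J) = 139*(-103 - 26) = 139*(-129) = -17931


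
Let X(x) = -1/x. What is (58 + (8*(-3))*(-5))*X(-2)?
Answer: 89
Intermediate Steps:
(58 + (8*(-3))*(-5))*X(-2) = (58 + (8*(-3))*(-5))*(-1/(-2)) = (58 - 24*(-5))*(-1*(-1/2)) = (58 + 120)*(1/2) = 178*(1/2) = 89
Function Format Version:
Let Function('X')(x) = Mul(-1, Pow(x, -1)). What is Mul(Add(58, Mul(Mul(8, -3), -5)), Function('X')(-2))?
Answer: 89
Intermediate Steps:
Mul(Add(58, Mul(Mul(8, -3), -5)), Function('X')(-2)) = Mul(Add(58, Mul(Mul(8, -3), -5)), Mul(-1, Pow(-2, -1))) = Mul(Add(58, Mul(-24, -5)), Mul(-1, Rational(-1, 2))) = Mul(Add(58, 120), Rational(1, 2)) = Mul(178, Rational(1, 2)) = 89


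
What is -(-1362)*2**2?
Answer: 5448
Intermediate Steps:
-(-1362)*2**2 = -(-1362)*4 = -454*(-12) = 5448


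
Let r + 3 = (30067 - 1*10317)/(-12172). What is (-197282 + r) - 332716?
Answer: -3225595961/6086 ≈ -5.3000e+5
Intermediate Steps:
r = -28133/6086 (r = -3 + (30067 - 1*10317)/(-12172) = -3 + (30067 - 10317)*(-1/12172) = -3 + 19750*(-1/12172) = -3 - 9875/6086 = -28133/6086 ≈ -4.6226)
(-197282 + r) - 332716 = (-197282 - 28133/6086) - 332716 = -1200686385/6086 - 332716 = -3225595961/6086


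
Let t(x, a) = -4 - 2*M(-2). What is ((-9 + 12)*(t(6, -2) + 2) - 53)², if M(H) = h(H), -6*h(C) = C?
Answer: 3721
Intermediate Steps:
h(C) = -C/6
M(H) = -H/6
t(x, a) = -14/3 (t(x, a) = -4 - (-1)*(-2)/3 = -4 - 2*⅓ = -4 - ⅔ = -14/3)
((-9 + 12)*(t(6, -2) + 2) - 53)² = ((-9 + 12)*(-14/3 + 2) - 53)² = (3*(-8/3) - 53)² = (-8 - 53)² = (-61)² = 3721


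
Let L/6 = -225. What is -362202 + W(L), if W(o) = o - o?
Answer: -362202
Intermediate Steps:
L = -1350 (L = 6*(-225) = -1350)
W(o) = 0
-362202 + W(L) = -362202 + 0 = -362202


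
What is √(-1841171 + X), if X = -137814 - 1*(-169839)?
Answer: I*√1809146 ≈ 1345.0*I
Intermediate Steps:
X = 32025 (X = -137814 + 169839 = 32025)
√(-1841171 + X) = √(-1841171 + 32025) = √(-1809146) = I*√1809146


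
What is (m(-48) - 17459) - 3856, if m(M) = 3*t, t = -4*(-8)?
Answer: -21219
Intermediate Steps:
t = 32
m(M) = 96 (m(M) = 3*32 = 96)
(m(-48) - 17459) - 3856 = (96 - 17459) - 3856 = -17363 - 3856 = -21219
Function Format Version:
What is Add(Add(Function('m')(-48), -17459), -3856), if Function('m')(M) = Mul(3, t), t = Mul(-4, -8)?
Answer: -21219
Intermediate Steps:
t = 32
Function('m')(M) = 96 (Function('m')(M) = Mul(3, 32) = 96)
Add(Add(Function('m')(-48), -17459), -3856) = Add(Add(96, -17459), -3856) = Add(-17363, -3856) = -21219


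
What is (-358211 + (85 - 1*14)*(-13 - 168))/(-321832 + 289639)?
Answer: 371062/32193 ≈ 11.526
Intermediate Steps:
(-358211 + (85 - 1*14)*(-13 - 168))/(-321832 + 289639) = (-358211 + (85 - 14)*(-181))/(-32193) = (-358211 + 71*(-181))*(-1/32193) = (-358211 - 12851)*(-1/32193) = -371062*(-1/32193) = 371062/32193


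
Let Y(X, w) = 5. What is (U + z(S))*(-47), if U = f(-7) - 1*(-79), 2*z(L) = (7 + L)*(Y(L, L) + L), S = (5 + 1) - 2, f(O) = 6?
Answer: -12643/2 ≈ -6321.5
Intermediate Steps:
S = 4 (S = 6 - 2 = 4)
z(L) = (5 + L)*(7 + L)/2 (z(L) = ((7 + L)*(5 + L))/2 = ((5 + L)*(7 + L))/2 = (5 + L)*(7 + L)/2)
U = 85 (U = 6 - 1*(-79) = 6 + 79 = 85)
(U + z(S))*(-47) = (85 + (35/2 + (1/2)*4**2 + 6*4))*(-47) = (85 + (35/2 + (1/2)*16 + 24))*(-47) = (85 + (35/2 + 8 + 24))*(-47) = (85 + 99/2)*(-47) = (269/2)*(-47) = -12643/2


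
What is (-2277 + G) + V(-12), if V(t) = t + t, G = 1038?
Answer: -1263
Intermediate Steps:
V(t) = 2*t
(-2277 + G) + V(-12) = (-2277 + 1038) + 2*(-12) = -1239 - 24 = -1263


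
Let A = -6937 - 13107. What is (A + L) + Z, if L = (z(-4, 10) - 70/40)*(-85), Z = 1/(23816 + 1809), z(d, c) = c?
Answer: -2126388121/102500 ≈ -20745.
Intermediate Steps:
A = -20044
Z = 1/25625 ≈ 3.9024e-5
L = -2805/4 (L = (10 - 70/40)*(-85) = (10 - 70*1/40)*(-85) = (10 - 7/4)*(-85) = (33/4)*(-85) = -2805/4 ≈ -701.25)
(A + L) + Z = (-20044 - 2805/4) + 1/25625 = -82981/4 + 1/25625 = -2126388121/102500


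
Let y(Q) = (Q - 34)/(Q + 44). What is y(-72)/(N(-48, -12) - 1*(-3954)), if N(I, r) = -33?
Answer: 53/54894 ≈ 0.00096550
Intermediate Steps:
y(Q) = (-34 + Q)/(44 + Q)
y(-72)/(N(-48, -12) - 1*(-3954)) = ((-34 - 72)/(44 - 72))/(-33 - 1*(-3954)) = (-106/(-28))/(-33 + 3954) = -1/28*(-106)/3921 = (53/14)*(1/3921) = 53/54894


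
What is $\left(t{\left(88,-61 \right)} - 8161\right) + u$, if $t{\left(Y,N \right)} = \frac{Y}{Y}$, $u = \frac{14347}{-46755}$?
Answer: $- \frac{381535147}{46755} \approx -8160.3$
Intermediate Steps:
$u = - \frac{14347}{46755}$ ($u = 14347 \left(- \frac{1}{46755}\right) = - \frac{14347}{46755} \approx -0.30685$)
$t{\left(Y,N \right)} = 1$
$\left(t{\left(88,-61 \right)} - 8161\right) + u = \left(1 - 8161\right) - \frac{14347}{46755} = -8160 - \frac{14347}{46755} = - \frac{381535147}{46755}$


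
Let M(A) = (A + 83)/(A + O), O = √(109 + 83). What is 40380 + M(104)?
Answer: 53627071/1328 - 187*√3/1328 ≈ 40382.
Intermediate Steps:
O = 8*√3 (O = √192 = 8*√3 ≈ 13.856)
M(A) = (83 + A)/(A + 8*√3) (M(A) = (A + 83)/(A + 8*√3) = (83 + A)/(A + 8*√3))
40380 + M(104) = 40380 + (83 + 104)/(104 + 8*√3) = 40380 + 187/(104 + 8*√3)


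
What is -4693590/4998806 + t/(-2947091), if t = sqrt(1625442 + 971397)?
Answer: -2346795/2499403 - sqrt(2596839)/2947091 ≈ -0.93949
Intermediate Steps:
t = sqrt(2596839) ≈ 1611.5
-4693590/4998806 + t/(-2947091) = -4693590/4998806 + sqrt(2596839)/(-2947091) = -4693590*1/4998806 + sqrt(2596839)*(-1/2947091) = -2346795/2499403 - sqrt(2596839)/2947091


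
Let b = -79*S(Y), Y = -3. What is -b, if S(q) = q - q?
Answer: 0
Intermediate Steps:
S(q) = 0
b = 0 (b = -79*0 = 0)
-b = -1*0 = 0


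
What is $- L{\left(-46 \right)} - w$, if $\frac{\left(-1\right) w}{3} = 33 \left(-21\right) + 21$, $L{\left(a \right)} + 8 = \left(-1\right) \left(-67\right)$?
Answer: $-2075$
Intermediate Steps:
$L{\left(a \right)} = 59$ ($L{\left(a \right)} = -8 - -67 = -8 + 67 = 59$)
$w = 2016$ ($w = - 3 \left(33 \left(-21\right) + 21\right) = - 3 \left(-693 + 21\right) = \left(-3\right) \left(-672\right) = 2016$)
$- L{\left(-46 \right)} - w = \left(-1\right) 59 - 2016 = -59 - 2016 = -2075$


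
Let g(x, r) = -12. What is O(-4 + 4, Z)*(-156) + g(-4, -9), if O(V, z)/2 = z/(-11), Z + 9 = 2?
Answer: -2316/11 ≈ -210.55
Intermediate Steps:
Z = -7 (Z = -9 + 2 = -7)
O(V, z) = -2*z/11 (O(V, z) = 2*(z/(-11)) = 2*(z*(-1/11)) = 2*(-z/11) = -2*z/11)
O(-4 + 4, Z)*(-156) + g(-4, -9) = -2/11*(-7)*(-156) - 12 = (14/11)*(-156) - 12 = -2184/11 - 12 = -2316/11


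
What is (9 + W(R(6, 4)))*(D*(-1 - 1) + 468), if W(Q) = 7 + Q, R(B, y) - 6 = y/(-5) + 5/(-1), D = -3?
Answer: 38394/5 ≈ 7678.8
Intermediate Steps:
R(B, y) = 1 - y/5 (R(B, y) = 6 + (y/(-5) + 5/(-1)) = 6 + (y*(-⅕) + 5*(-1)) = 6 + (-y/5 - 5) = 6 + (-5 - y/5) = 1 - y/5)
(9 + W(R(6, 4)))*(D*(-1 - 1) + 468) = (9 + (7 + (1 - ⅕*4)))*(-3*(-1 - 1) + 468) = (9 + (7 + (1 - ⅘)))*(-3*(-2) + 468) = (9 + (7 + ⅕))*(6 + 468) = (9 + 36/5)*474 = (81/5)*474 = 38394/5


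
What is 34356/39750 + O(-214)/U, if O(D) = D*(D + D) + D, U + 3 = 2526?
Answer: 619825948/16714875 ≈ 37.082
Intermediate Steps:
U = 2523 (U = -3 + 2526 = 2523)
O(D) = D + 2*D² (O(D) = D*(2*D) + D = 2*D² + D = D + 2*D²)
34356/39750 + O(-214)/U = 34356/39750 - 214*(1 + 2*(-214))/2523 = 34356*(1/39750) - 214*(1 - 428)*(1/2523) = 5726/6625 - 214*(-427)*(1/2523) = 5726/6625 + 91378*(1/2523) = 5726/6625 + 91378/2523 = 619825948/16714875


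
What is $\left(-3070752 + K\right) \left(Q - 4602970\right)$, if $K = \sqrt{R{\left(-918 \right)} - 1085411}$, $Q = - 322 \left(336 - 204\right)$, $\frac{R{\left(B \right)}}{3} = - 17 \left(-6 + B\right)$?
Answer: $14265098576448 - 4645474 i \sqrt{1038287} \approx 1.4265 \cdot 10^{13} - 4.7336 \cdot 10^{9} i$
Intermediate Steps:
$R{\left(B \right)} = 306 - 51 B$ ($R{\left(B \right)} = 3 \left(- 17 \left(-6 + B\right)\right) = 3 \left(102 - 17 B\right) = 306 - 51 B$)
$Q = -42504$ ($Q = \left(-322\right) 132 = -42504$)
$K = i \sqrt{1038287}$ ($K = \sqrt{\left(306 - -46818\right) - 1085411} = \sqrt{\left(306 + 46818\right) - 1085411} = \sqrt{47124 - 1085411} = \sqrt{-1038287} = i \sqrt{1038287} \approx 1019.0 i$)
$\left(-3070752 + K\right) \left(Q - 4602970\right) = \left(-3070752 + i \sqrt{1038287}\right) \left(-42504 - 4602970\right) = \left(-3070752 + i \sqrt{1038287}\right) \left(-4645474\right) = 14265098576448 - 4645474 i \sqrt{1038287}$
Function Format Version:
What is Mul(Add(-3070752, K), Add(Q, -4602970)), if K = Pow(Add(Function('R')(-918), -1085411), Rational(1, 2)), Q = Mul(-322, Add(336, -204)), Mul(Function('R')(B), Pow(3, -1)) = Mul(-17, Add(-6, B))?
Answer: Add(14265098576448, Mul(-4645474, I, Pow(1038287, Rational(1, 2)))) ≈ Add(1.4265e+13, Mul(-4.7336e+9, I))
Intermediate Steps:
Function('R')(B) = Add(306, Mul(-51, B)) (Function('R')(B) = Mul(3, Mul(-17, Add(-6, B))) = Mul(3, Add(102, Mul(-17, B))) = Add(306, Mul(-51, B)))
Q = -42504 (Q = Mul(-322, 132) = -42504)
K = Mul(I, Pow(1038287, Rational(1, 2))) (K = Pow(Add(Add(306, Mul(-51, -918)), -1085411), Rational(1, 2)) = Pow(Add(Add(306, 46818), -1085411), Rational(1, 2)) = Pow(Add(47124, -1085411), Rational(1, 2)) = Pow(-1038287, Rational(1, 2)) = Mul(I, Pow(1038287, Rational(1, 2))) ≈ Mul(1019.0, I))
Mul(Add(-3070752, K), Add(Q, -4602970)) = Mul(Add(-3070752, Mul(I, Pow(1038287, Rational(1, 2)))), Add(-42504, -4602970)) = Mul(Add(-3070752, Mul(I, Pow(1038287, Rational(1, 2)))), -4645474) = Add(14265098576448, Mul(-4645474, I, Pow(1038287, Rational(1, 2))))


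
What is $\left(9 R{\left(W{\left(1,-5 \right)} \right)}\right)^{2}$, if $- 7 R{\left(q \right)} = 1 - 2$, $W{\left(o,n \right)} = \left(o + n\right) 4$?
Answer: $\frac{81}{49} \approx 1.6531$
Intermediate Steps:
$W{\left(o,n \right)} = 4 n + 4 o$ ($W{\left(o,n \right)} = \left(n + o\right) 4 = 4 n + 4 o$)
$R{\left(q \right)} = \frac{1}{7}$ ($R{\left(q \right)} = - \frac{1 - 2}{7} = \left(- \frac{1}{7}\right) \left(-1\right) = \frac{1}{7}$)
$\left(9 R{\left(W{\left(1,-5 \right)} \right)}\right)^{2} = \left(9 \cdot \frac{1}{7}\right)^{2} = \left(\frac{9}{7}\right)^{2} = \frac{81}{49}$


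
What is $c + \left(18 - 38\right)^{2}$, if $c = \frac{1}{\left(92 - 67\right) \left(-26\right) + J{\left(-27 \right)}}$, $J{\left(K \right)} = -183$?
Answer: $\frac{333199}{833} \approx 400.0$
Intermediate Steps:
$c = - \frac{1}{833}$ ($c = \frac{1}{\left(92 - 67\right) \left(-26\right) - 183} = \frac{1}{25 \left(-26\right) - 183} = \frac{1}{-650 - 183} = \frac{1}{-833} = - \frac{1}{833} \approx -0.0012005$)
$c + \left(18 - 38\right)^{2} = - \frac{1}{833} + \left(18 - 38\right)^{2} = - \frac{1}{833} + \left(-20\right)^{2} = - \frac{1}{833} + 400 = \frac{333199}{833}$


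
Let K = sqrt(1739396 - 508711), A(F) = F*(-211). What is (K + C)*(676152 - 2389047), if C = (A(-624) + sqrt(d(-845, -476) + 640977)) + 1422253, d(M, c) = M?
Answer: -2661696659715 - 3425790*sqrt(160033) - 1712895*sqrt(1230685) ≈ -2.6650e+12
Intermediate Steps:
A(F) = -211*F
K = sqrt(1230685) ≈ 1109.4
C = 1553917 + 2*sqrt(160033) (C = (-211*(-624) + sqrt(-845 + 640977)) + 1422253 = (131664 + sqrt(640132)) + 1422253 = (131664 + 2*sqrt(160033)) + 1422253 = 1553917 + 2*sqrt(160033) ≈ 1.5547e+6)
(K + C)*(676152 - 2389047) = (sqrt(1230685) + (1553917 + 2*sqrt(160033)))*(676152 - 2389047) = (1553917 + sqrt(1230685) + 2*sqrt(160033))*(-1712895) = -2661696659715 - 3425790*sqrt(160033) - 1712895*sqrt(1230685)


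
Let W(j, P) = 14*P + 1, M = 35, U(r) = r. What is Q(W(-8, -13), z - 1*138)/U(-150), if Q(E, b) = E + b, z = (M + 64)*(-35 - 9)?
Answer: 187/6 ≈ 31.167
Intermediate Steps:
z = -4356 (z = (35 + 64)*(-35 - 9) = 99*(-44) = -4356)
W(j, P) = 1 + 14*P
Q(W(-8, -13), z - 1*138)/U(-150) = ((1 + 14*(-13)) + (-4356 - 1*138))/(-150) = ((1 - 182) + (-4356 - 138))*(-1/150) = (-181 - 4494)*(-1/150) = -4675*(-1/150) = 187/6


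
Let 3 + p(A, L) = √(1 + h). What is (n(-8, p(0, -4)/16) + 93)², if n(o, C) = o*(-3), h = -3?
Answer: 13689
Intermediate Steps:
p(A, L) = -3 + I*√2 (p(A, L) = -3 + √(1 - 3) = -3 + √(-2) = -3 + I*√2)
n(o, C) = -3*o
(n(-8, p(0, -4)/16) + 93)² = (-3*(-8) + 93)² = (24 + 93)² = 117² = 13689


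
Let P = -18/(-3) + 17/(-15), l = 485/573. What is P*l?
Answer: 7081/1719 ≈ 4.1193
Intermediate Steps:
l = 485/573 (l = 485*(1/573) = 485/573 ≈ 0.84642)
P = 73/15 (P = -18*(-1/3) + 17*(-1/15) = 6 - 17/15 = 73/15 ≈ 4.8667)
P*l = (73/15)*(485/573) = 7081/1719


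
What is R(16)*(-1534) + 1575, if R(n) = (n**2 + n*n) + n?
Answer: -808377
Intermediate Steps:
R(n) = n + 2*n**2 (R(n) = (n**2 + n**2) + n = 2*n**2 + n = n + 2*n**2)
R(16)*(-1534) + 1575 = (16*(1 + 2*16))*(-1534) + 1575 = (16*(1 + 32))*(-1534) + 1575 = (16*33)*(-1534) + 1575 = 528*(-1534) + 1575 = -809952 + 1575 = -808377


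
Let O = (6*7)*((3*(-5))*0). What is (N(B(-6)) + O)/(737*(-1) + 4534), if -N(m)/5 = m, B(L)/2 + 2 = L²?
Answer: -340/3797 ≈ -0.089544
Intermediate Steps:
B(L) = -4 + 2*L²
N(m) = -5*m
O = 0 (O = 42*(-15*0) = 42*0 = 0)
(N(B(-6)) + O)/(737*(-1) + 4534) = (-5*(-4 + 2*(-6)²) + 0)/(737*(-1) + 4534) = (-5*(-4 + 2*36) + 0)/(-737 + 4534) = (-5*(-4 + 72) + 0)/3797 = (-5*68 + 0)*(1/3797) = (-340 + 0)*(1/3797) = -340*1/3797 = -340/3797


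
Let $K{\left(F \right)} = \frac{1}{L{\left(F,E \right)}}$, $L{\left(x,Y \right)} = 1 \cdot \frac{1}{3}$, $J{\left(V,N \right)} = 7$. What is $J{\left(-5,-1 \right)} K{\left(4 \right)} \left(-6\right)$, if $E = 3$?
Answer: $-126$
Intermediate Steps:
$L{\left(x,Y \right)} = \frac{1}{3}$ ($L{\left(x,Y \right)} = 1 \cdot \frac{1}{3} = \frac{1}{3}$)
$K{\left(F \right)} = 3$ ($K{\left(F \right)} = \frac{1}{\frac{1}{3}} = 3$)
$J{\left(-5,-1 \right)} K{\left(4 \right)} \left(-6\right) = 7 \cdot 3 \left(-6\right) = 21 \left(-6\right) = -126$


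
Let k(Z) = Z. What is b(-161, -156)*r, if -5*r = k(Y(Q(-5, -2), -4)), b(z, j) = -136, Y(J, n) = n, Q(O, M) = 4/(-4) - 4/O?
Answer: -544/5 ≈ -108.80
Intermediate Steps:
Q(O, M) = -1 - 4/O (Q(O, M) = 4*(-¼) - 4/O = -1 - 4/O)
r = ⅘ (r = -⅕*(-4) = ⅘ ≈ 0.80000)
b(-161, -156)*r = -136*⅘ = -544/5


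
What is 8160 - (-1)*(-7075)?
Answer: 1085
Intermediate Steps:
8160 - (-1)*(-7075) = 8160 - 1*7075 = 8160 - 7075 = 1085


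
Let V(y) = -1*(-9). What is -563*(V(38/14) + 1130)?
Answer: -641257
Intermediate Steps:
V(y) = 9
-563*(V(38/14) + 1130) = -563*(9 + 1130) = -563*1139 = -641257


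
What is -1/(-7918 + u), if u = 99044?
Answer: -1/91126 ≈ -1.0974e-5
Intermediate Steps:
-1/(-7918 + u) = -1/(-7918 + 99044) = -1/91126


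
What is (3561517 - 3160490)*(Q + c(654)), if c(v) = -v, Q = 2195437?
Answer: 880167242141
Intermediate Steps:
(3561517 - 3160490)*(Q + c(654)) = (3561517 - 3160490)*(2195437 - 1*654) = 401027*(2195437 - 654) = 401027*2194783 = 880167242141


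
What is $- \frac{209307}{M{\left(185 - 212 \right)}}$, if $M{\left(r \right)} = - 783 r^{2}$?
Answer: $\frac{69769}{190269} \approx 0.36669$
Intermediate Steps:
$- \frac{209307}{M{\left(185 - 212 \right)}} = - \frac{209307}{\left(-783\right) \left(185 - 212\right)^{2}} = - \frac{209307}{\left(-783\right) \left(-27\right)^{2}} = - \frac{209307}{\left(-783\right) 729} = - \frac{209307}{-570807} = \left(-209307\right) \left(- \frac{1}{570807}\right) = \frac{69769}{190269}$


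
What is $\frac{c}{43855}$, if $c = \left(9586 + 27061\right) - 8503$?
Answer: $\frac{28144}{43855} \approx 0.64175$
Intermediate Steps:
$c = 28144$ ($c = 36647 - 8503 = 28144$)
$\frac{c}{43855} = \frac{28144}{43855}$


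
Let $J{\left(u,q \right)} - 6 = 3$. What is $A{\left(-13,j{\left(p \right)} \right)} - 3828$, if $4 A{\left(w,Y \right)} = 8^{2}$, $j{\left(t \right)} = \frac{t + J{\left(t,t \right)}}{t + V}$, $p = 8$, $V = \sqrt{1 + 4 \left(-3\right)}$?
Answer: $-3812$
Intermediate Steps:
$J{\left(u,q \right)} = 9$ ($J{\left(u,q \right)} = 6 + 3 = 9$)
$V = i \sqrt{11}$ ($V = \sqrt{1 - 12} = \sqrt{-11} = i \sqrt{11} \approx 3.3166 i$)
$j{\left(t \right)} = \frac{9 + t}{t + i \sqrt{11}}$ ($j{\left(t \right)} = \frac{t + 9}{t + i \sqrt{11}} = \frac{9 + t}{t + i \sqrt{11}}$)
$A{\left(w,Y \right)} = 16$ ($A{\left(w,Y \right)} = \frac{8^{2}}{4} = \frac{1}{4} \cdot 64 = 16$)
$A{\left(-13,j{\left(p \right)} \right)} - 3828 = 16 - 3828 = -3812$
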